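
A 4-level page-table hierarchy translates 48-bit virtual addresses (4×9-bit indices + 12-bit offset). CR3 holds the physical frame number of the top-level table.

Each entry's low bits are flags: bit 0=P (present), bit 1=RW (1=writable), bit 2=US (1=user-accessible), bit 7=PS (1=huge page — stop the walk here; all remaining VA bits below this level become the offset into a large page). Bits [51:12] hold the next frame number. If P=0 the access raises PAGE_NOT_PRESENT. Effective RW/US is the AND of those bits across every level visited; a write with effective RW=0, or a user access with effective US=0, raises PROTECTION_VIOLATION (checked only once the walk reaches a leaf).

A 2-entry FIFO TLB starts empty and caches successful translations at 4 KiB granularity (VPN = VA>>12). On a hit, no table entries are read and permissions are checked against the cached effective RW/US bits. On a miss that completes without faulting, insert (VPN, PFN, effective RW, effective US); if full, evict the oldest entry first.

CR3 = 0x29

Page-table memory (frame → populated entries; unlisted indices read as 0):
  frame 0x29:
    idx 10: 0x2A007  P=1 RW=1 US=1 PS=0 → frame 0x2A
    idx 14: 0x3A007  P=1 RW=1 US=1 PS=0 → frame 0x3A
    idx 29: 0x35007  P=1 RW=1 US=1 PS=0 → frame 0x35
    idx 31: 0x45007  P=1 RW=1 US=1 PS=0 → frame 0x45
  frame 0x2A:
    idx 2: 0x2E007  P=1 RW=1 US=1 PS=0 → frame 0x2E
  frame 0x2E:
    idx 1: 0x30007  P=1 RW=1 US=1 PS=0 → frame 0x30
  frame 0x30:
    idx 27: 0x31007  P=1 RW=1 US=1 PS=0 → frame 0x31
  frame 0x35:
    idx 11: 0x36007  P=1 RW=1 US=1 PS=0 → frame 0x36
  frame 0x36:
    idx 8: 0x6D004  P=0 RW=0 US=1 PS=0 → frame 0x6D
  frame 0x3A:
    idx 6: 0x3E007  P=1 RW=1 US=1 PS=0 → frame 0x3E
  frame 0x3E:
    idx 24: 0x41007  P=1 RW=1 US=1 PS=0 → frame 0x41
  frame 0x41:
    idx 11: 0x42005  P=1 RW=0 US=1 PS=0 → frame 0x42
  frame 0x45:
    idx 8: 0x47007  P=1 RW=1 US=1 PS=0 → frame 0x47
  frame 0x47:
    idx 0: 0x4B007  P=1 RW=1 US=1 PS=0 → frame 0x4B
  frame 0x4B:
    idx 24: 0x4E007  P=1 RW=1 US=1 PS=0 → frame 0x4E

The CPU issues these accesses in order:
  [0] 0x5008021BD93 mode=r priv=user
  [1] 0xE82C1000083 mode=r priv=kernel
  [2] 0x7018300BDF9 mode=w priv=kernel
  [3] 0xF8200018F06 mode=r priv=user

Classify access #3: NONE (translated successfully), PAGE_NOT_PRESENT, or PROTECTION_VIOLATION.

Trace:
#0 VA=0x5008021BD93 (r,user):
  lvl0: tbl 0x29, slot 10 ⇒ 0x2A007 (P1/RW1/US1/PS0)
  lvl1: tbl 0x2A, slot 2 ⇒ 0x2E007 (P1/RW1/US1/PS0)
  lvl2: tbl 0x2E, slot 1 ⇒ 0x30007 (P1/RW1/US1/PS0)
  lvl3: tbl 0x30, slot 27 ⇒ 0x31007 (P1/RW1/US1/PS0)
  ⇒ phys 0x31D93  [4 reads]
#1 VA=0xE82C1000083 (r,kernel):
  lvl0: tbl 0x29, slot 29 ⇒ 0x35007 (P1/RW1/US1/PS0)
  lvl1: tbl 0x35, slot 11 ⇒ 0x36007 (P1/RW1/US1/PS0)
  lvl2: tbl 0x36, slot 8 ⇒ 0x6D004 (P0/RW0/US1/PS0)
  ⇒ fault: PAGE_NOT_PRESENT  — 3 lookups
#2 VA=0x7018300BDF9 (w,kernel):
  lvl0: tbl 0x29, slot 14 ⇒ 0x3A007 (P1/RW1/US1/PS0)
  lvl1: tbl 0x3A, slot 6 ⇒ 0x3E007 (P1/RW1/US1/PS0)
  lvl2: tbl 0x3E, slot 24 ⇒ 0x41007 (P1/RW1/US1/PS0)
  lvl3: tbl 0x41, slot 11 ⇒ 0x42005 (P1/RW0/US1/PS0)
  ⇒ fault: PROTECTION_VIOLATION  — 4 lookups
#3 VA=0xF8200018F06 (r,user):
  lvl0: tbl 0x29, slot 31 ⇒ 0x45007 (P1/RW1/US1/PS0)
  lvl1: tbl 0x45, slot 8 ⇒ 0x47007 (P1/RW1/US1/PS0)
  lvl2: tbl 0x47, slot 0 ⇒ 0x4B007 (P1/RW1/US1/PS0)
  lvl3: tbl 0x4B, slot 24 ⇒ 0x4E007 (P1/RW1/US1/PS0)
  ⇒ phys 0x4EF06  [4 reads]

Access #3 fault: NONE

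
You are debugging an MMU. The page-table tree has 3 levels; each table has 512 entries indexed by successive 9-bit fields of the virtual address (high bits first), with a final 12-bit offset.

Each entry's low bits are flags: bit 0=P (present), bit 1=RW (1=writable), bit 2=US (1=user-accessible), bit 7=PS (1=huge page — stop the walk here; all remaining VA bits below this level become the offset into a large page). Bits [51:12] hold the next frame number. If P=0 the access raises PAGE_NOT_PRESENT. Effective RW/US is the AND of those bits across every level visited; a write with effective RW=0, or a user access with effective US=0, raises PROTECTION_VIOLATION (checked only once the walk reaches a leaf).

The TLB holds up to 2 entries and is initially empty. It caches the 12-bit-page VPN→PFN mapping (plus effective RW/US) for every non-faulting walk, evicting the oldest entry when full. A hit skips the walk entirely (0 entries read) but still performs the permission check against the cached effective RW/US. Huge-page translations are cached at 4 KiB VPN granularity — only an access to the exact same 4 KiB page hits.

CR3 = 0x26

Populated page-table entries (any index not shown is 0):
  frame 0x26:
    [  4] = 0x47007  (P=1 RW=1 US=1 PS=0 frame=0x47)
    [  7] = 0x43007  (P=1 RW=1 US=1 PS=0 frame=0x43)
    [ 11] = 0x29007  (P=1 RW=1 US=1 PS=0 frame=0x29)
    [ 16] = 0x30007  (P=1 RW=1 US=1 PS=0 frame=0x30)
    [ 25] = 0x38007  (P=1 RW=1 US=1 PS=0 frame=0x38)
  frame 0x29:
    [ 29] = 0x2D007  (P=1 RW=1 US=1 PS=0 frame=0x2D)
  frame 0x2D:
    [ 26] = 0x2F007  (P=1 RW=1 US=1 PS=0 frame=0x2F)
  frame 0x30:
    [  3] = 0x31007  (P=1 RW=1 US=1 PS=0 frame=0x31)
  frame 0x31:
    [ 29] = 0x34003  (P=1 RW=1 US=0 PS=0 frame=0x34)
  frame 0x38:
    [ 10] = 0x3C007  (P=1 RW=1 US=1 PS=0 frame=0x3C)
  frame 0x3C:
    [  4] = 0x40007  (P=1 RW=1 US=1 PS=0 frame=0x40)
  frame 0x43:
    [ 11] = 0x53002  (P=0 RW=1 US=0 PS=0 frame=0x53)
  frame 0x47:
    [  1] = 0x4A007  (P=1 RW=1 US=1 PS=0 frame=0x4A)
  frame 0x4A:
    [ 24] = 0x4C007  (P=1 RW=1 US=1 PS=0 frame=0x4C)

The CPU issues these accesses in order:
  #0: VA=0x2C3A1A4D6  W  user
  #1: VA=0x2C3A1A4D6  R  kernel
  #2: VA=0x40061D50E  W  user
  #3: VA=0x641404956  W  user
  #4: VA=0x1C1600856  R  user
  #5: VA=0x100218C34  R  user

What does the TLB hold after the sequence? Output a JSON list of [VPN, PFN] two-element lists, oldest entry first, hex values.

Trace:
#0 VA=0x2C3A1A4D6 (w,user):
  [0] read 0x26 idx=11: raw=0x29007 flags P=1 W=1 U=1 S=0
  [1] read 0x29 idx=29: raw=0x2D007 flags P=1 W=1 U=1 S=0
  [2] read 0x2D idx=26: raw=0x2F007 flags P=1 W=1 U=1 S=0
  → PA=0x2F4D6  (3 entries read)
#1 VA=0x2C3A1A4D6 (r,kernel):
  TLB hit vpn=0x2C3A1A → PA=0x2F4D6
#2 VA=0x40061D50E (w,user):
  [0] read 0x26 idx=16: raw=0x30007 flags P=1 W=1 U=1 S=0
  [1] read 0x30 idx=3: raw=0x31007 flags P=1 W=1 U=1 S=0
  [2] read 0x31 idx=29: raw=0x34003 flags P=1 W=1 U=0 S=0
  ⇒ fault: PROTECTION_VIOLATION  — 3 lookups
#3 VA=0x641404956 (w,user):
  [0] read 0x26 idx=25: raw=0x38007 flags P=1 W=1 U=1 S=0
  [1] read 0x38 idx=10: raw=0x3C007 flags P=1 W=1 U=1 S=0
  [2] read 0x3C idx=4: raw=0x40007 flags P=1 W=1 U=1 S=0
  → PA=0x40956  (3 entries read)
#4 VA=0x1C1600856 (r,user):
  [0] read 0x26 idx=7: raw=0x43007 flags P=1 W=1 U=1 S=0
  [1] read 0x43 idx=11: raw=0x53002 flags P=0 W=1 U=0 S=0
  ⇒ fault: PAGE_NOT_PRESENT  — 2 lookups
#5 VA=0x100218C34 (r,user):
  [0] read 0x26 idx=4: raw=0x47007 flags P=1 W=1 U=1 S=0
  [1] read 0x47 idx=1: raw=0x4A007 flags P=1 W=1 U=1 S=0
  [2] read 0x4A idx=24: raw=0x4C007 flags P=1 W=1 U=1 S=0
  → PA=0x4CC34  (3 entries read)

TLB: [["0x641404", "0x40"], ["0x100218", "0x4C"]]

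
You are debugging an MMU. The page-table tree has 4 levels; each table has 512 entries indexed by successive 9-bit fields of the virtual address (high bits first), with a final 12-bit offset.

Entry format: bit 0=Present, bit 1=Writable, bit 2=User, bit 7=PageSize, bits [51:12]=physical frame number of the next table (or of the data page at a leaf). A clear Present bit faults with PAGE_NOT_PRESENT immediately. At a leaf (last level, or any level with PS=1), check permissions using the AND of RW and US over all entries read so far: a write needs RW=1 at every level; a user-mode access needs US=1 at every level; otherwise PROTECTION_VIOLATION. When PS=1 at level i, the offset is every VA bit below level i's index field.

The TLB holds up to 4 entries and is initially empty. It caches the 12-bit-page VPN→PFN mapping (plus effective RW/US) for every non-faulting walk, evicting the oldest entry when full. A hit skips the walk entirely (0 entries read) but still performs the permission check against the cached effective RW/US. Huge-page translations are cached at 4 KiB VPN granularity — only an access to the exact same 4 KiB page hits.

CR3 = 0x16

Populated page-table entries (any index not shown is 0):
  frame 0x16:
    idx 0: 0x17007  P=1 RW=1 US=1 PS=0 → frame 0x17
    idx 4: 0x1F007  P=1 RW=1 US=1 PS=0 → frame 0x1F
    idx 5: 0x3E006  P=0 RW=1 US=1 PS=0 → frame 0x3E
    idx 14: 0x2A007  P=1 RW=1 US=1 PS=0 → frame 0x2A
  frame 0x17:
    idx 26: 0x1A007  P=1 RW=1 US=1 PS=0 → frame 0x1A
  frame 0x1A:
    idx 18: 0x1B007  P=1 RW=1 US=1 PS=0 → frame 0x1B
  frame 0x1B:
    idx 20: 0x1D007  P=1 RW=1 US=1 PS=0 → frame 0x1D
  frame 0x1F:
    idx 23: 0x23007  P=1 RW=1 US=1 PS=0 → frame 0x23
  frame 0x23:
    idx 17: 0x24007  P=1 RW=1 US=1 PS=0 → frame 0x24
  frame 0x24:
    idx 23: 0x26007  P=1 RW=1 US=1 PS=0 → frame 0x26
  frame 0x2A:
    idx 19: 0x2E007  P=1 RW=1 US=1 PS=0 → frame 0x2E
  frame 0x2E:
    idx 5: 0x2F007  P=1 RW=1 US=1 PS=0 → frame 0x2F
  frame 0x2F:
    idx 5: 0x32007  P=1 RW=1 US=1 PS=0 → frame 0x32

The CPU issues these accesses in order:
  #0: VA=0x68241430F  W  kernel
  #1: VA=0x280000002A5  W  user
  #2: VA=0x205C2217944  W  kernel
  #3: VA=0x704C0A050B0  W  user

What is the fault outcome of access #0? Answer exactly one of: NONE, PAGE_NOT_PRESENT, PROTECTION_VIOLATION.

Walk each access:
#0 VA=0x68241430F (w,kernel):
  [0] read 0x16 idx=0: raw=0x17007 flags P=1 W=1 U=1 S=0
  [1] read 0x17 idx=26: raw=0x1A007 flags P=1 W=1 U=1 S=0
  [2] read 0x1A idx=18: raw=0x1B007 flags P=1 W=1 U=1 S=0
  [3] read 0x1B idx=20: raw=0x1D007 flags P=1 W=1 U=1 S=0
  ⇒ phys 0x1D30F  [4 reads]
#1 VA=0x280000002A5 (w,user):
  [0] read 0x16 idx=5: raw=0x3E006 flags P=0 W=1 U=1 S=0
  ✗ PAGE_NOT_PRESENT  [1 reads]
#2 VA=0x205C2217944 (w,kernel):
  [0] read 0x16 idx=4: raw=0x1F007 flags P=1 W=1 U=1 S=0
  [1] read 0x1F idx=23: raw=0x23007 flags P=1 W=1 U=1 S=0
  [2] read 0x23 idx=17: raw=0x24007 flags P=1 W=1 U=1 S=0
  [3] read 0x24 idx=23: raw=0x26007 flags P=1 W=1 U=1 S=0
  ⇒ phys 0x26944  [4 reads]
#3 VA=0x704C0A050B0 (w,user):
  [0] read 0x16 idx=14: raw=0x2A007 flags P=1 W=1 U=1 S=0
  [1] read 0x2A idx=19: raw=0x2E007 flags P=1 W=1 U=1 S=0
  [2] read 0x2E idx=5: raw=0x2F007 flags P=1 W=1 U=1 S=0
  [3] read 0x2F idx=5: raw=0x32007 flags P=1 W=1 U=1 S=0
  ⇒ phys 0x320B0  [4 reads]

Access #0 fault: NONE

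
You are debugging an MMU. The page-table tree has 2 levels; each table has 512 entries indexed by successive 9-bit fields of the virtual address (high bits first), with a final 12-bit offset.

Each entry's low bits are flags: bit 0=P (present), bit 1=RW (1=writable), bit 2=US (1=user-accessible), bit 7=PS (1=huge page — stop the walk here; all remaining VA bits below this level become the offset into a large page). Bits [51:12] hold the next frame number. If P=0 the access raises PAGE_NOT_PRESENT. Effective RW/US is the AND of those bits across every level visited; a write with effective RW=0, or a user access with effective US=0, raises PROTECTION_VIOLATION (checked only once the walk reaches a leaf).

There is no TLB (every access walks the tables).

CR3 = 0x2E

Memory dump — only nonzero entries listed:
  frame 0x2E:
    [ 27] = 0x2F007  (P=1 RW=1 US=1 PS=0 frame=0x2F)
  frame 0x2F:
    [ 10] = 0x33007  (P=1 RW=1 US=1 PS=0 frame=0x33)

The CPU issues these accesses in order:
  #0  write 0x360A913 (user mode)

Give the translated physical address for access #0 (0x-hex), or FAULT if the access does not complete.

Walk each access:
#0 VA=0x360A913 (w,user):
  [0] read 0x2E idx=27: raw=0x2F007 flags P=1 W=1 U=1 S=0
  [1] read 0x2F idx=10: raw=0x33007 flags P=1 W=1 U=1 S=0
  ⇒ phys 0x33913  [2 reads]

Access #0 PA: 0x33913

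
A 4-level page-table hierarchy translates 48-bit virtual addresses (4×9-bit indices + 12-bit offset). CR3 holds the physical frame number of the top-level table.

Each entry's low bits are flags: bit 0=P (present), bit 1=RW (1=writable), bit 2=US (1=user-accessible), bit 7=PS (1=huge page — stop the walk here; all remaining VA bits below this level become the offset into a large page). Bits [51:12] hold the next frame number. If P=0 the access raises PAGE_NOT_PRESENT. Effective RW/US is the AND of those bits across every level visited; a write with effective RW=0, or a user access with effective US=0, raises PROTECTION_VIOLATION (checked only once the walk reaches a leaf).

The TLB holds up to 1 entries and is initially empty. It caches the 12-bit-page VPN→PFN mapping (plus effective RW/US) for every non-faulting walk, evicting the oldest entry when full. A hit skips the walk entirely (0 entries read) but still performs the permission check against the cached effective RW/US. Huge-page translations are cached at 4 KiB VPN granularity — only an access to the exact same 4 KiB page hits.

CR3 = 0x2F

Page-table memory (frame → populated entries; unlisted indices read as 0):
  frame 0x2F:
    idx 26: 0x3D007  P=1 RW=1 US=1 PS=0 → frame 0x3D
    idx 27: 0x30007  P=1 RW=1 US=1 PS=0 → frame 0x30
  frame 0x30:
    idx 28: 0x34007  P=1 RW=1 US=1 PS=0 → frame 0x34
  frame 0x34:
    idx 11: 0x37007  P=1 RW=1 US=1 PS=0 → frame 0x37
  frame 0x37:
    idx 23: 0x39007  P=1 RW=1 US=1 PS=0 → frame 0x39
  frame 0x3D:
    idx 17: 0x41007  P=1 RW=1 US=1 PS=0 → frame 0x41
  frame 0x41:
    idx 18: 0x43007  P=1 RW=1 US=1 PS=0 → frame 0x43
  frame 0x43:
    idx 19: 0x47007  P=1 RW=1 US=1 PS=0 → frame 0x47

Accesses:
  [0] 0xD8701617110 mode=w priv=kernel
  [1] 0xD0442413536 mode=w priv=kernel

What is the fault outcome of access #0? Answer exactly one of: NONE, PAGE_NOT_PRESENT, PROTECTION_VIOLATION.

Walk each access:
#0 VA=0xD8701617110 (w,kernel):
  L0: frame=0x2F idx=27 entry=0x30007 [P=1 RW=1 US=1 PS=0]
  L1: frame=0x30 idx=28 entry=0x34007 [P=1 RW=1 US=1 PS=0]
  L2: frame=0x34 idx=11 entry=0x37007 [P=1 RW=1 US=1 PS=0]
  L3: frame=0x37 idx=23 entry=0x39007 [P=1 RW=1 US=1 PS=0]
  → PA=0x39110  (4 entries read)
#1 VA=0xD0442413536 (w,kernel):
  L0: frame=0x2F idx=26 entry=0x3D007 [P=1 RW=1 US=1 PS=0]
  L1: frame=0x3D idx=17 entry=0x41007 [P=1 RW=1 US=1 PS=0]
  L2: frame=0x41 idx=18 entry=0x43007 [P=1 RW=1 US=1 PS=0]
  L3: frame=0x43 idx=19 entry=0x47007 [P=1 RW=1 US=1 PS=0]
  → PA=0x47536  (4 entries read)

Access #0 fault: NONE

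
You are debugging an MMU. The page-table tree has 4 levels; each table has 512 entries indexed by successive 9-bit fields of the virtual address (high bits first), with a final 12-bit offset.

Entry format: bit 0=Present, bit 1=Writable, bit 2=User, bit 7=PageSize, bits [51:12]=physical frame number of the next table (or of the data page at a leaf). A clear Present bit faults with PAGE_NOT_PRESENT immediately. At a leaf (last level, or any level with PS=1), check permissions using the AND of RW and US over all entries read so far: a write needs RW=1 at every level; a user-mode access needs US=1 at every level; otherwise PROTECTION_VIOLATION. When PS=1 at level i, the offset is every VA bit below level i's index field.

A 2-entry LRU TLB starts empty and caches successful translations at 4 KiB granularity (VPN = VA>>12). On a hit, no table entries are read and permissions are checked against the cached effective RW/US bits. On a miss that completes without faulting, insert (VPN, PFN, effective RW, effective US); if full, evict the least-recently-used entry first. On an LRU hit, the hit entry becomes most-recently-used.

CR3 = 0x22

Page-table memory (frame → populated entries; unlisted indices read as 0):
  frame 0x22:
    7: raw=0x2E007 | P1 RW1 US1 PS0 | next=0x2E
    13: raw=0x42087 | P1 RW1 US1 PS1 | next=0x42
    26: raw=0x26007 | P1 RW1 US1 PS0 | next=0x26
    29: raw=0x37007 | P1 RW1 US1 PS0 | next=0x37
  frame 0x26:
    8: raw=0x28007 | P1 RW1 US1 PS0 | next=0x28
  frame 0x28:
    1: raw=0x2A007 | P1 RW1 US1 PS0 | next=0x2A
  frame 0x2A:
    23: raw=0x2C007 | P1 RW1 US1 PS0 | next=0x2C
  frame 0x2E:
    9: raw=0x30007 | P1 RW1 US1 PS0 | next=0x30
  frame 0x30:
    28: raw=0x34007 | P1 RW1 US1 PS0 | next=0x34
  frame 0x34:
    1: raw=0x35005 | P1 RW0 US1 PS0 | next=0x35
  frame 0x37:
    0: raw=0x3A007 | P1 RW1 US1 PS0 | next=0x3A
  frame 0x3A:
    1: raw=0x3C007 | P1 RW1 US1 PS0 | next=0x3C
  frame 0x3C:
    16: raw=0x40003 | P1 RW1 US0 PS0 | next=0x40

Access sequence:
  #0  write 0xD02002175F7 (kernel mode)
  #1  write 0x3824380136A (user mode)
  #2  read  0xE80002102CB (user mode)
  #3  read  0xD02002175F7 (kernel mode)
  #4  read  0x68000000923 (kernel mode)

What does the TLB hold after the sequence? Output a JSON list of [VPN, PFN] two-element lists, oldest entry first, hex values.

Trace:
#0 VA=0xD02002175F7 (w,kernel):
  [0] read 0x22 idx=26: raw=0x26007 flags P=1 W=1 U=1 S=0
  [1] read 0x26 idx=8: raw=0x28007 flags P=1 W=1 U=1 S=0
  [2] read 0x28 idx=1: raw=0x2A007 flags P=1 W=1 U=1 S=0
  [3] read 0x2A idx=23: raw=0x2C007 flags P=1 W=1 U=1 S=0
  → PA=0x2C5F7  (4 entries read)
#1 VA=0x3824380136A (w,user):
  [0] read 0x22 idx=7: raw=0x2E007 flags P=1 W=1 U=1 S=0
  [1] read 0x2E idx=9: raw=0x30007 flags P=1 W=1 U=1 S=0
  [2] read 0x30 idx=28: raw=0x34007 flags P=1 W=1 U=1 S=0
  [3] read 0x34 idx=1: raw=0x35005 flags P=1 W=0 U=1 S=0
  ⇒ fault: PROTECTION_VIOLATION  — 4 lookups
#2 VA=0xE80002102CB (r,user):
  [0] read 0x22 idx=29: raw=0x37007 flags P=1 W=1 U=1 S=0
  [1] read 0x37 idx=0: raw=0x3A007 flags P=1 W=1 U=1 S=0
  [2] read 0x3A idx=1: raw=0x3C007 flags P=1 W=1 U=1 S=0
  [3] read 0x3C idx=16: raw=0x40003 flags P=1 W=1 U=0 S=0
  ⇒ fault: PROTECTION_VIOLATION  — 4 lookups
#3 VA=0xD02002175F7 (r,kernel):
  TLB hit vpn=0xD0200217 → PA=0x2C5F7
#4 VA=0x68000000923 (r,kernel):
  [0] read 0x22 idx=13: raw=0x42087 flags P=1 W=1 U=1 S=1
  → PA=0x42923 (huge @L0)  (1 entries read)

TLB: [["0xD0200217", "0x2C"], ["0x68000000", "0x42"]]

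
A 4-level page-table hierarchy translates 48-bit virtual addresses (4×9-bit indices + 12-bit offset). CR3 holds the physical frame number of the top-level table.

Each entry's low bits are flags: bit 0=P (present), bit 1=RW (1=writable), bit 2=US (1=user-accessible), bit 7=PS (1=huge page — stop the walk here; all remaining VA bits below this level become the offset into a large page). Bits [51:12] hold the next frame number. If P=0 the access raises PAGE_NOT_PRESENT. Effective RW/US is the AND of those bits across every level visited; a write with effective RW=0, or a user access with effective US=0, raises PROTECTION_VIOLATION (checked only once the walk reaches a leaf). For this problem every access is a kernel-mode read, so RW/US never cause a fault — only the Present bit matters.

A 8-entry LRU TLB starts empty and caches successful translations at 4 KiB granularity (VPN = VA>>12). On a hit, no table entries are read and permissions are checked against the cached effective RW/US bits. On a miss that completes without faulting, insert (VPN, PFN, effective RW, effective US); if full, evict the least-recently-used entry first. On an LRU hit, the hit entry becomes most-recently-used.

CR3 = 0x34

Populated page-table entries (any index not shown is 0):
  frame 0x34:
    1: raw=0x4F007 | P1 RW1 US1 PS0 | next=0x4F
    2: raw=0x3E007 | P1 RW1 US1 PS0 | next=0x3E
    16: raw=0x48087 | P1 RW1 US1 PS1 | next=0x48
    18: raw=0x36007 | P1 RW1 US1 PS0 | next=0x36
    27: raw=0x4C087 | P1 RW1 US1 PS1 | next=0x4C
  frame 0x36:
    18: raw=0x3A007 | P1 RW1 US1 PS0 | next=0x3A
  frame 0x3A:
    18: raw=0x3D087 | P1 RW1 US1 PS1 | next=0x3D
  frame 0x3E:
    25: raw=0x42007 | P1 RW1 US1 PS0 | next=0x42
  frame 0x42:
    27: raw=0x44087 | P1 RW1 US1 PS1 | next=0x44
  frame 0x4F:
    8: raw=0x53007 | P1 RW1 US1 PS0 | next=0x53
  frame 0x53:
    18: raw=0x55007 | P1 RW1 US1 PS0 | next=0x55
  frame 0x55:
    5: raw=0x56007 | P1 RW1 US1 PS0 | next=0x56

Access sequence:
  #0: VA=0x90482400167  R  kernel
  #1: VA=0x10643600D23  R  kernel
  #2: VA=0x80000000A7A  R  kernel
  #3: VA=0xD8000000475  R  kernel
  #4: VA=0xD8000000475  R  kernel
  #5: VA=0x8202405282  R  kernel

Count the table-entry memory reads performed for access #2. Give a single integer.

Trace:
#0 VA=0x90482400167 (r,kernel):
  L0: frame=0x34 idx=18 entry=0x36007 [P=1 RW=1 US=1 PS=0]
  L1: frame=0x36 idx=18 entry=0x3A007 [P=1 RW=1 US=1 PS=0]
  L2: frame=0x3A idx=18 entry=0x3D087 [P=1 RW=1 US=1 PS=1]
  → PA=0x3D167 (huge @L2)  (3 entries read)
#1 VA=0x10643600D23 (r,kernel):
  L0: frame=0x34 idx=2 entry=0x3E007 [P=1 RW=1 US=1 PS=0]
  L1: frame=0x3E idx=25 entry=0x42007 [P=1 RW=1 US=1 PS=0]
  L2: frame=0x42 idx=27 entry=0x44087 [P=1 RW=1 US=1 PS=1]
  → PA=0x44D23 (huge @L2)  (3 entries read)
#2 VA=0x80000000A7A (r,kernel):
  L0: frame=0x34 idx=16 entry=0x48087 [P=1 RW=1 US=1 PS=1]
  → PA=0x48A7A (huge @L0)  (1 entries read)
#3 VA=0xD8000000475 (r,kernel):
  L0: frame=0x34 idx=27 entry=0x4C087 [P=1 RW=1 US=1 PS=1]
  → PA=0x4C475 (huge @L0)  (1 entries read)
#4 VA=0xD8000000475 (r,kernel):
  TLB hit vpn=0xD8000000 → PA=0x4C475
#5 VA=0x8202405282 (r,kernel):
  L0: frame=0x34 idx=1 entry=0x4F007 [P=1 RW=1 US=1 PS=0]
  L1: frame=0x4F idx=8 entry=0x53007 [P=1 RW=1 US=1 PS=0]
  L2: frame=0x53 idx=18 entry=0x55007 [P=1 RW=1 US=1 PS=0]
  L3: frame=0x55 idx=5 entry=0x56007 [P=1 RW=1 US=1 PS=0]
  → PA=0x56282  (4 entries read)

Entries read for #2: 1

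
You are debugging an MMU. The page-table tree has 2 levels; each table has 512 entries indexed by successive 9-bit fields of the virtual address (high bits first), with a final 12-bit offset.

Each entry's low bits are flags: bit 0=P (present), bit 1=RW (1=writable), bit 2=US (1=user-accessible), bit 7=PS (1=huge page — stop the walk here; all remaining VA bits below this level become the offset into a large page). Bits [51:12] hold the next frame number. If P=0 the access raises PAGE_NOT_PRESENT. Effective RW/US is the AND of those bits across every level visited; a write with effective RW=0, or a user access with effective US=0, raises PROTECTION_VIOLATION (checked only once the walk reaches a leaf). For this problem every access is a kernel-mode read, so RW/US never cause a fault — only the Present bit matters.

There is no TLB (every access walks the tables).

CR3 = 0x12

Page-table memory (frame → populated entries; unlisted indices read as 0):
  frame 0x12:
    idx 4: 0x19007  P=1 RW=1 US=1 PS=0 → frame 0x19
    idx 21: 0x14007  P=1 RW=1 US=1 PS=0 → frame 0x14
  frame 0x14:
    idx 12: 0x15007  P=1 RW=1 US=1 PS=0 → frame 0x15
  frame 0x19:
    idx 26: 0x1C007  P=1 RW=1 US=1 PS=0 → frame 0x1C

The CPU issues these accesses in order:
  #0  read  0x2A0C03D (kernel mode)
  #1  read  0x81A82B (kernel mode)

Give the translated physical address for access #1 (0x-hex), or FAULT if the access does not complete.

Walk each access:
#0 VA=0x2A0C03D (r,kernel):
  L0 @0x12[21] → 0x14007  P=1,RW=1,US=1,PS=0
  L1 @0x14[12] → 0x15007  P=1,RW=1,US=1,PS=0
  → PA=0x1503D  (2 entries read)
#1 VA=0x81A82B (r,kernel):
  L0 @0x12[4] → 0x19007  P=1,RW=1,US=1,PS=0
  L1 @0x19[26] → 0x1C007  P=1,RW=1,US=1,PS=0
  → PA=0x1C82B  (2 entries read)

Access #1 PA: 0x1C82B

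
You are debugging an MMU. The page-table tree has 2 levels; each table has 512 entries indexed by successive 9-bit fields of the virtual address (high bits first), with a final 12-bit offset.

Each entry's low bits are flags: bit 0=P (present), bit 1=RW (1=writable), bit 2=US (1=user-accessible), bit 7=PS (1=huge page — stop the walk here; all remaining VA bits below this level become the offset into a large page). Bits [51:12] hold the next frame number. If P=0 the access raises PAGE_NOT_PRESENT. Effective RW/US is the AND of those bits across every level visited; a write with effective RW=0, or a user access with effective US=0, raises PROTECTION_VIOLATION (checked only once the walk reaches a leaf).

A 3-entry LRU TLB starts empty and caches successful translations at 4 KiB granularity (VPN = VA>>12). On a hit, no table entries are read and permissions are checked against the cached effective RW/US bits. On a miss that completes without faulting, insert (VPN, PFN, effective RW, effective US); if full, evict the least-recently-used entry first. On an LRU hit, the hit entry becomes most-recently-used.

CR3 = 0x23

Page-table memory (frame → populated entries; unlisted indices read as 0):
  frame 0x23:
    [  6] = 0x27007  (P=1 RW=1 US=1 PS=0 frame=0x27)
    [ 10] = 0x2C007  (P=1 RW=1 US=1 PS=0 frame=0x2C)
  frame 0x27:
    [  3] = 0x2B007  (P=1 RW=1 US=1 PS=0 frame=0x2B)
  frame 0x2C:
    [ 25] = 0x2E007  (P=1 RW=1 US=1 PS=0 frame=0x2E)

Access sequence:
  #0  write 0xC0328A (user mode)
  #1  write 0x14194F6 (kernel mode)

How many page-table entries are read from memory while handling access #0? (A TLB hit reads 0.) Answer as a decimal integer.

Per-access translation:
#0 VA=0xC0328A (w,user):
  [0] read 0x23 idx=6: raw=0x27007 flags P=1 W=1 U=1 S=0
  [1] read 0x27 idx=3: raw=0x2B007 flags P=1 W=1 U=1 S=0
  ✓ 0x2B28A  — 2 lookups
#1 VA=0x14194F6 (w,kernel):
  [0] read 0x23 idx=10: raw=0x2C007 flags P=1 W=1 U=1 S=0
  [1] read 0x2C idx=25: raw=0x2E007 flags P=1 W=1 U=1 S=0
  ✓ 0x2E4F6  — 2 lookups

Entries read for #0: 2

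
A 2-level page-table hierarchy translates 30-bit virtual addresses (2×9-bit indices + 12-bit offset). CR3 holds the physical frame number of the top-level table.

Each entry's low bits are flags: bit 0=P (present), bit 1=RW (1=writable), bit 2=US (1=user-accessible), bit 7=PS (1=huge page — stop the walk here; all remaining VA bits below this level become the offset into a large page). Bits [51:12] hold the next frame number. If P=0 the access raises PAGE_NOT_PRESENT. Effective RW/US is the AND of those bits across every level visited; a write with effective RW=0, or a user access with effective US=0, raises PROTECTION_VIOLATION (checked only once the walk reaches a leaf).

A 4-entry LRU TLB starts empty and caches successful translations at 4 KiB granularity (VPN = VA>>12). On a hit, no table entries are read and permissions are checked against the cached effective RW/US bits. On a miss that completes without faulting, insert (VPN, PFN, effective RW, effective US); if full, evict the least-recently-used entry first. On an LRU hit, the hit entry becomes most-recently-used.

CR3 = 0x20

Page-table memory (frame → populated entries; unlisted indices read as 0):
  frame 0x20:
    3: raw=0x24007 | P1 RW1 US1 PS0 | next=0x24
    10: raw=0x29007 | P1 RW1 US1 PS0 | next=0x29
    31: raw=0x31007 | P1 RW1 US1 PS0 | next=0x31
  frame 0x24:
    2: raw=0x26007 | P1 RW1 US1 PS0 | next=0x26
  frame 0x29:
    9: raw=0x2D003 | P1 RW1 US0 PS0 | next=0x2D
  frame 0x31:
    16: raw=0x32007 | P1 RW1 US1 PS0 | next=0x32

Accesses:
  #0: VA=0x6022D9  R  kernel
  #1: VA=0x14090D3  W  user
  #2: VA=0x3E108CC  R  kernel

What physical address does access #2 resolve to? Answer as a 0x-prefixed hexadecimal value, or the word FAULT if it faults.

Per-access translation:
#0 VA=0x6022D9 (r,kernel):
  lvl0: tbl 0x20, slot 3 ⇒ 0x24007 (P1/RW1/US1/PS0)
  lvl1: tbl 0x24, slot 2 ⇒ 0x26007 (P1/RW1/US1/PS0)
  ✓ 0x262D9  — 2 lookups
#1 VA=0x14090D3 (w,user):
  lvl0: tbl 0x20, slot 10 ⇒ 0x29007 (P1/RW1/US1/PS0)
  lvl1: tbl 0x29, slot 9 ⇒ 0x2D003 (P1/RW1/US0/PS0)
  ✗ PROTECTION_VIOLATION  [2 reads]
#2 VA=0x3E108CC (r,kernel):
  lvl0: tbl 0x20, slot 31 ⇒ 0x31007 (P1/RW1/US1/PS0)
  lvl1: tbl 0x31, slot 16 ⇒ 0x32007 (P1/RW1/US1/PS0)
  ✓ 0x328CC  — 2 lookups

Access #2 PA: 0x328CC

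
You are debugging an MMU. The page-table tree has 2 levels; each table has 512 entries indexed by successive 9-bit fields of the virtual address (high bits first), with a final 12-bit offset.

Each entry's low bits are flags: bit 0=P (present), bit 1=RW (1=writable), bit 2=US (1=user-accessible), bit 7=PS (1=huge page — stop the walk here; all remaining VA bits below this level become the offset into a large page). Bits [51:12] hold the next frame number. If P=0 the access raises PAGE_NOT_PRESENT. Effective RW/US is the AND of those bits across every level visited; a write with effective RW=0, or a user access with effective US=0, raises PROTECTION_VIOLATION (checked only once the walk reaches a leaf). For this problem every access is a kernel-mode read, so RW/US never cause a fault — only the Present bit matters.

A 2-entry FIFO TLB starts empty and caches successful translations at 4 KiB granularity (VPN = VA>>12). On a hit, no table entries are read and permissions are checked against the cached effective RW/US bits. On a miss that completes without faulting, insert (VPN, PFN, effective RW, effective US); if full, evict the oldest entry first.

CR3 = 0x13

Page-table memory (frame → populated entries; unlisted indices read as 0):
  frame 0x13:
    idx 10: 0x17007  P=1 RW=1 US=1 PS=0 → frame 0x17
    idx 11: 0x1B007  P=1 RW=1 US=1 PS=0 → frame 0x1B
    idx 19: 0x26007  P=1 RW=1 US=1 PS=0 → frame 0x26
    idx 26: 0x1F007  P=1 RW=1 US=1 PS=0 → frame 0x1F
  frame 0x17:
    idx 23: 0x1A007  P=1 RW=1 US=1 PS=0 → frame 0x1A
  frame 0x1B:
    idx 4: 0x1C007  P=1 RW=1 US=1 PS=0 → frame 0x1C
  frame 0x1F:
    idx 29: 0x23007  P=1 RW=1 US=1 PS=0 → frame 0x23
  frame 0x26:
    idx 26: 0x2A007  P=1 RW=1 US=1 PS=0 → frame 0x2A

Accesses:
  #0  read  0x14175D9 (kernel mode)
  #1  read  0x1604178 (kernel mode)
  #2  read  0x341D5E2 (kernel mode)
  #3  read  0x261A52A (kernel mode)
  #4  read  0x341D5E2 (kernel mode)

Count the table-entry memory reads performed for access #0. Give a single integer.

Walk each access:
#0 VA=0x14175D9 (r,kernel):
  L0: frame=0x13 idx=10 entry=0x17007 [P=1 RW=1 US=1 PS=0]
  L1: frame=0x17 idx=23 entry=0x1A007 [P=1 RW=1 US=1 PS=0]
  → PA=0x1A5D9  (2 entries read)
#1 VA=0x1604178 (r,kernel):
  L0: frame=0x13 idx=11 entry=0x1B007 [P=1 RW=1 US=1 PS=0]
  L1: frame=0x1B idx=4 entry=0x1C007 [P=1 RW=1 US=1 PS=0]
  → PA=0x1C178  (2 entries read)
#2 VA=0x341D5E2 (r,kernel):
  L0: frame=0x13 idx=26 entry=0x1F007 [P=1 RW=1 US=1 PS=0]
  L1: frame=0x1F idx=29 entry=0x23007 [P=1 RW=1 US=1 PS=0]
  → PA=0x235E2  (2 entries read)
#3 VA=0x261A52A (r,kernel):
  L0: frame=0x13 idx=19 entry=0x26007 [P=1 RW=1 US=1 PS=0]
  L1: frame=0x26 idx=26 entry=0x2A007 [P=1 RW=1 US=1 PS=0]
  → PA=0x2A52A  (2 entries read)
#4 VA=0x341D5E2 (r,kernel):
  TLB hit vpn=0x341D → PA=0x235E2

Entries read for #0: 2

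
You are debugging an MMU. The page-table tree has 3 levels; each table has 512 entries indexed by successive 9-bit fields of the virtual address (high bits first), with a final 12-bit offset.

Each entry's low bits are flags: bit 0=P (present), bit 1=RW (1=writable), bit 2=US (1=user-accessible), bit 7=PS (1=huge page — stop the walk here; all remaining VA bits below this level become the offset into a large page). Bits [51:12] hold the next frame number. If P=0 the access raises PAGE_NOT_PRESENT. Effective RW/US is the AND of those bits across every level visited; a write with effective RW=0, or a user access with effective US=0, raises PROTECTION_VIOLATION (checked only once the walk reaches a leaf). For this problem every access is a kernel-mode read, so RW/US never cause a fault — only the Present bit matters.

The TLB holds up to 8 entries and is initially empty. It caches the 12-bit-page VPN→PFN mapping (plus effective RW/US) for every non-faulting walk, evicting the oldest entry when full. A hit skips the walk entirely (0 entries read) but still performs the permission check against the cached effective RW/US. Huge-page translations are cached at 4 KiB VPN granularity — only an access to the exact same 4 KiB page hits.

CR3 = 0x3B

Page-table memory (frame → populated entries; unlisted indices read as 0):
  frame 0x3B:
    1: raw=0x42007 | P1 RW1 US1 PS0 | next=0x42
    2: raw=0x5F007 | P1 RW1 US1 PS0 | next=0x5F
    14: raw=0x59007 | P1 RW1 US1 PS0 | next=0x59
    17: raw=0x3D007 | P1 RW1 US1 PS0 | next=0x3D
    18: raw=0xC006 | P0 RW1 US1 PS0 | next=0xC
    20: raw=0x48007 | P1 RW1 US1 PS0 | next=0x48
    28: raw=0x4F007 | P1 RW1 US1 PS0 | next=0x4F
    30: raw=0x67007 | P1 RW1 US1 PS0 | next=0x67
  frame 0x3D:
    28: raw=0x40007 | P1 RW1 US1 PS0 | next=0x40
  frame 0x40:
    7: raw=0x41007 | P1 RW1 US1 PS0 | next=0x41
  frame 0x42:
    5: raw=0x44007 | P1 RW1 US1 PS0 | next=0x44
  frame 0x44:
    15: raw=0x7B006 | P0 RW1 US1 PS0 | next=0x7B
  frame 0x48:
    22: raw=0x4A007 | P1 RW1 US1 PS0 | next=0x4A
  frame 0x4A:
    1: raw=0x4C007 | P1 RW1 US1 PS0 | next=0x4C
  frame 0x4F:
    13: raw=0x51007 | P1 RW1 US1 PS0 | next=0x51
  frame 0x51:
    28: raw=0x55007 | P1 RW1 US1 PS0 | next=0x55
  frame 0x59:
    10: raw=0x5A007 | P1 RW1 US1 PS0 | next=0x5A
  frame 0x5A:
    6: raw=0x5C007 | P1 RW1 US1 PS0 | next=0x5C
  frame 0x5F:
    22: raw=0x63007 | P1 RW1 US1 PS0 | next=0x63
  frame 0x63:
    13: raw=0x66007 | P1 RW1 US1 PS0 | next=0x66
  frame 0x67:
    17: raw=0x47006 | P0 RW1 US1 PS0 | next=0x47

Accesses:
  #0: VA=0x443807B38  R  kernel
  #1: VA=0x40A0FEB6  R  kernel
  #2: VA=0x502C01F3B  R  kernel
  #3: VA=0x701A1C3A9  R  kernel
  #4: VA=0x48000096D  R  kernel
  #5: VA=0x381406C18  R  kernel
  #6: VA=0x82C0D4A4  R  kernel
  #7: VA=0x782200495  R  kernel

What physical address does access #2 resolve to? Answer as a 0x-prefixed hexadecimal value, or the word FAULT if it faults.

Walk each access:
#0 VA=0x443807B38 (r,kernel):
  L0: frame=0x3B idx=17 entry=0x3D007 [P=1 RW=1 US=1 PS=0]
  L1: frame=0x3D idx=28 entry=0x40007 [P=1 RW=1 US=1 PS=0]
  L2: frame=0x40 idx=7 entry=0x41007 [P=1 RW=1 US=1 PS=0]
  ✓ 0x41B38  — 3 lookups
#1 VA=0x40A0FEB6 (r,kernel):
  L0: frame=0x3B idx=1 entry=0x42007 [P=1 RW=1 US=1 PS=0]
  L1: frame=0x42 idx=5 entry=0x44007 [P=1 RW=1 US=1 PS=0]
  L2: frame=0x44 idx=15 entry=0x7B006 [P=0 RW=1 US=1 PS=0]
  ✗ PAGE_NOT_PRESENT  [3 reads]
#2 VA=0x502C01F3B (r,kernel):
  L0: frame=0x3B idx=20 entry=0x48007 [P=1 RW=1 US=1 PS=0]
  L1: frame=0x48 idx=22 entry=0x4A007 [P=1 RW=1 US=1 PS=0]
  L2: frame=0x4A idx=1 entry=0x4C007 [P=1 RW=1 US=1 PS=0]
  ✓ 0x4CF3B  — 3 lookups
#3 VA=0x701A1C3A9 (r,kernel):
  L0: frame=0x3B idx=28 entry=0x4F007 [P=1 RW=1 US=1 PS=0]
  L1: frame=0x4F idx=13 entry=0x51007 [P=1 RW=1 US=1 PS=0]
  L2: frame=0x51 idx=28 entry=0x55007 [P=1 RW=1 US=1 PS=0]
  ✓ 0x553A9  — 3 lookups
#4 VA=0x48000096D (r,kernel):
  L0: frame=0x3B idx=18 entry=0xC006 [P=0 RW=1 US=1 PS=0]
  ✗ PAGE_NOT_PRESENT  [1 reads]
#5 VA=0x381406C18 (r,kernel):
  L0: frame=0x3B idx=14 entry=0x59007 [P=1 RW=1 US=1 PS=0]
  L1: frame=0x59 idx=10 entry=0x5A007 [P=1 RW=1 US=1 PS=0]
  L2: frame=0x5A idx=6 entry=0x5C007 [P=1 RW=1 US=1 PS=0]
  ✓ 0x5CC18  — 3 lookups
#6 VA=0x82C0D4A4 (r,kernel):
  L0: frame=0x3B idx=2 entry=0x5F007 [P=1 RW=1 US=1 PS=0]
  L1: frame=0x5F idx=22 entry=0x63007 [P=1 RW=1 US=1 PS=0]
  L2: frame=0x63 idx=13 entry=0x66007 [P=1 RW=1 US=1 PS=0]
  ✓ 0x664A4  — 3 lookups
#7 VA=0x782200495 (r,kernel):
  L0: frame=0x3B idx=30 entry=0x67007 [P=1 RW=1 US=1 PS=0]
  L1: frame=0x67 idx=17 entry=0x47006 [P=0 RW=1 US=1 PS=0]
  ✗ PAGE_NOT_PRESENT  [2 reads]

Access #2 PA: 0x4CF3B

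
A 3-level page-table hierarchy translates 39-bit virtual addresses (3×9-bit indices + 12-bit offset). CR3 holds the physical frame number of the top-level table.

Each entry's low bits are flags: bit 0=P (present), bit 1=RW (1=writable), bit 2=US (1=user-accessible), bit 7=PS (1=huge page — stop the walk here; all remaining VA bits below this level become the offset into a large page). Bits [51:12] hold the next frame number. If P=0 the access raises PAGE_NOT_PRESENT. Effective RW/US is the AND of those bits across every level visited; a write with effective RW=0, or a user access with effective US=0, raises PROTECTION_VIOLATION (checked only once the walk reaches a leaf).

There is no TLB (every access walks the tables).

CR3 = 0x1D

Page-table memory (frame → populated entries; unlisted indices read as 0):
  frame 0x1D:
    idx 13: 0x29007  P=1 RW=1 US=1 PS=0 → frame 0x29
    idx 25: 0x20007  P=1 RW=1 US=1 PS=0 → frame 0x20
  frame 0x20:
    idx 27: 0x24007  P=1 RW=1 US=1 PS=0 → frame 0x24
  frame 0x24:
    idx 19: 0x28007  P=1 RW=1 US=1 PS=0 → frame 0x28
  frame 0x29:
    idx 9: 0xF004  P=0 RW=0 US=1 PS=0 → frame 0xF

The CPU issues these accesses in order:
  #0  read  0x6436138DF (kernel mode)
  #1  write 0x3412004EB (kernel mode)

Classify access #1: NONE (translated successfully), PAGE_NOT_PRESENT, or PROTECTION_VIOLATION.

Per-access translation:
#0 VA=0x6436138DF (r,kernel):
  L0 @0x1D[25] → 0x20007  P=1,RW=1,US=1,PS=0
  L1 @0x20[27] → 0x24007  P=1,RW=1,US=1,PS=0
  L2 @0x24[19] → 0x28007  P=1,RW=1,US=1,PS=0
  ✓ 0x288DF  — 3 lookups
#1 VA=0x3412004EB (w,kernel):
  L0 @0x1D[13] → 0x29007  P=1,RW=1,US=1,PS=0
  L1 @0x29[9] → 0xF004  P=0,RW=0,US=1,PS=0
  ✗ PAGE_NOT_PRESENT  [2 reads]

Access #1 fault: PAGE_NOT_PRESENT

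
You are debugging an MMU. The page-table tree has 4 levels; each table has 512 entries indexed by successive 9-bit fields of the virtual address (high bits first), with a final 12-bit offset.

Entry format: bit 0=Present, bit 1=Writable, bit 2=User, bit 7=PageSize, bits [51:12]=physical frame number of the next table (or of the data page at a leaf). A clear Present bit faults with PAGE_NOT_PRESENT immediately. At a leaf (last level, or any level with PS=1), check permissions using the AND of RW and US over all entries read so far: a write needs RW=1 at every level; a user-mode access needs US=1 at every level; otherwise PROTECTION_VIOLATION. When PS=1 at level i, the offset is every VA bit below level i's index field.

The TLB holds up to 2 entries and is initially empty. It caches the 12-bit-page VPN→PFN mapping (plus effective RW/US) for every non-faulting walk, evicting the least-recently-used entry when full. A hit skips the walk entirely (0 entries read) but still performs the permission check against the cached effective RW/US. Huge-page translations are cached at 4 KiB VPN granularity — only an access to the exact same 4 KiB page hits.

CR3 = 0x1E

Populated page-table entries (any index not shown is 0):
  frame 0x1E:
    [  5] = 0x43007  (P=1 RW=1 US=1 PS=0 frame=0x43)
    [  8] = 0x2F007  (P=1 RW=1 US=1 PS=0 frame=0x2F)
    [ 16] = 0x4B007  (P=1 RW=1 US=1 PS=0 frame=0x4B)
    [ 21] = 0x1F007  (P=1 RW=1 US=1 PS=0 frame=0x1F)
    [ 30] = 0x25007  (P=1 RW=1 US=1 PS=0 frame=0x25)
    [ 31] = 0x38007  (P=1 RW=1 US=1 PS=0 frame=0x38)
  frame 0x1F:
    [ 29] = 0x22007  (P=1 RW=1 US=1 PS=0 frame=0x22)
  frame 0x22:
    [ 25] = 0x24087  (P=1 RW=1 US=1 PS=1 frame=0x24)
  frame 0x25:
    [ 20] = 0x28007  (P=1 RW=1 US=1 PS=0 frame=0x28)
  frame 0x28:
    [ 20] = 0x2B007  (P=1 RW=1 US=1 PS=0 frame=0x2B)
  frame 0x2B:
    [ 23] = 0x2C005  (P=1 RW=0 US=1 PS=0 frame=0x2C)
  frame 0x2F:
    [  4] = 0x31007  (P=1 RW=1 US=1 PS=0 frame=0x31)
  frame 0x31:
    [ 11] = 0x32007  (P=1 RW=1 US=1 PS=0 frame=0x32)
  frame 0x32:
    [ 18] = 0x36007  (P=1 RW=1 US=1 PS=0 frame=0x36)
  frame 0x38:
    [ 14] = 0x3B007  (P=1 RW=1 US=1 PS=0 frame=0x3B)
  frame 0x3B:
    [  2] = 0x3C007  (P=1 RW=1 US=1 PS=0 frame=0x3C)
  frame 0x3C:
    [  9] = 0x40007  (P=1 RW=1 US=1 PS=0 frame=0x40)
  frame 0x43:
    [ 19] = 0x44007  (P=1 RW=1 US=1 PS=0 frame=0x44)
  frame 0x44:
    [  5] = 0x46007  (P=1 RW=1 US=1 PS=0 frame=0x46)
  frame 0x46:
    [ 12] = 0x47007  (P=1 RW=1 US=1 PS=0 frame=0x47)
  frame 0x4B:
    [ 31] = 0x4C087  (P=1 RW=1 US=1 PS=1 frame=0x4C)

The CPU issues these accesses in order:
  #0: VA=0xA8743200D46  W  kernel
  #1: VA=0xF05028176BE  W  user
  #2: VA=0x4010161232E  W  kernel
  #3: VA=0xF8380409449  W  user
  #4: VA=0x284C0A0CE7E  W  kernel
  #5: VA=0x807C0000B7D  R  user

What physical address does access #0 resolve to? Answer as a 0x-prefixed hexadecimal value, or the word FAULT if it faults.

Walk each access:
#0 VA=0xA8743200D46 (w,kernel):
  L0: frame=0x1E idx=21 entry=0x1F007 [P=1 RW=1 US=1 PS=0]
  L1: frame=0x1F idx=29 entry=0x22007 [P=1 RW=1 US=1 PS=0]
  L2: frame=0x22 idx=25 entry=0x24087 [P=1 RW=1 US=1 PS=1]
  ⇒ phys 0x24D46 (huge @L2)  [3 reads]
#1 VA=0xF05028176BE (w,user):
  L0: frame=0x1E idx=30 entry=0x25007 [P=1 RW=1 US=1 PS=0]
  L1: frame=0x25 idx=20 entry=0x28007 [P=1 RW=1 US=1 PS=0]
  L2: frame=0x28 idx=20 entry=0x2B007 [P=1 RW=1 US=1 PS=0]
  L3: frame=0x2B idx=23 entry=0x2C005 [P=1 RW=0 US=1 PS=0]
  ✗ PROTECTION_VIOLATION  [4 reads]
#2 VA=0x4010161232E (w,kernel):
  L0: frame=0x1E idx=8 entry=0x2F007 [P=1 RW=1 US=1 PS=0]
  L1: frame=0x2F idx=4 entry=0x31007 [P=1 RW=1 US=1 PS=0]
  L2: frame=0x31 idx=11 entry=0x32007 [P=1 RW=1 US=1 PS=0]
  L3: frame=0x32 idx=18 entry=0x36007 [P=1 RW=1 US=1 PS=0]
  ⇒ phys 0x3632E  [4 reads]
#3 VA=0xF8380409449 (w,user):
  L0: frame=0x1E idx=31 entry=0x38007 [P=1 RW=1 US=1 PS=0]
  L1: frame=0x38 idx=14 entry=0x3B007 [P=1 RW=1 US=1 PS=0]
  L2: frame=0x3B idx=2 entry=0x3C007 [P=1 RW=1 US=1 PS=0]
  L3: frame=0x3C idx=9 entry=0x40007 [P=1 RW=1 US=1 PS=0]
  ⇒ phys 0x40449  [4 reads]
#4 VA=0x284C0A0CE7E (w,kernel):
  L0: frame=0x1E idx=5 entry=0x43007 [P=1 RW=1 US=1 PS=0]
  L1: frame=0x43 idx=19 entry=0x44007 [P=1 RW=1 US=1 PS=0]
  L2: frame=0x44 idx=5 entry=0x46007 [P=1 RW=1 US=1 PS=0]
  L3: frame=0x46 idx=12 entry=0x47007 [P=1 RW=1 US=1 PS=0]
  ⇒ phys 0x47E7E  [4 reads]
#5 VA=0x807C0000B7D (r,user):
  L0: frame=0x1E idx=16 entry=0x4B007 [P=1 RW=1 US=1 PS=0]
  L1: frame=0x4B idx=31 entry=0x4C087 [P=1 RW=1 US=1 PS=1]
  ⇒ phys 0x4CB7D (huge @L1)  [2 reads]

Access #0 PA: 0x24D46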